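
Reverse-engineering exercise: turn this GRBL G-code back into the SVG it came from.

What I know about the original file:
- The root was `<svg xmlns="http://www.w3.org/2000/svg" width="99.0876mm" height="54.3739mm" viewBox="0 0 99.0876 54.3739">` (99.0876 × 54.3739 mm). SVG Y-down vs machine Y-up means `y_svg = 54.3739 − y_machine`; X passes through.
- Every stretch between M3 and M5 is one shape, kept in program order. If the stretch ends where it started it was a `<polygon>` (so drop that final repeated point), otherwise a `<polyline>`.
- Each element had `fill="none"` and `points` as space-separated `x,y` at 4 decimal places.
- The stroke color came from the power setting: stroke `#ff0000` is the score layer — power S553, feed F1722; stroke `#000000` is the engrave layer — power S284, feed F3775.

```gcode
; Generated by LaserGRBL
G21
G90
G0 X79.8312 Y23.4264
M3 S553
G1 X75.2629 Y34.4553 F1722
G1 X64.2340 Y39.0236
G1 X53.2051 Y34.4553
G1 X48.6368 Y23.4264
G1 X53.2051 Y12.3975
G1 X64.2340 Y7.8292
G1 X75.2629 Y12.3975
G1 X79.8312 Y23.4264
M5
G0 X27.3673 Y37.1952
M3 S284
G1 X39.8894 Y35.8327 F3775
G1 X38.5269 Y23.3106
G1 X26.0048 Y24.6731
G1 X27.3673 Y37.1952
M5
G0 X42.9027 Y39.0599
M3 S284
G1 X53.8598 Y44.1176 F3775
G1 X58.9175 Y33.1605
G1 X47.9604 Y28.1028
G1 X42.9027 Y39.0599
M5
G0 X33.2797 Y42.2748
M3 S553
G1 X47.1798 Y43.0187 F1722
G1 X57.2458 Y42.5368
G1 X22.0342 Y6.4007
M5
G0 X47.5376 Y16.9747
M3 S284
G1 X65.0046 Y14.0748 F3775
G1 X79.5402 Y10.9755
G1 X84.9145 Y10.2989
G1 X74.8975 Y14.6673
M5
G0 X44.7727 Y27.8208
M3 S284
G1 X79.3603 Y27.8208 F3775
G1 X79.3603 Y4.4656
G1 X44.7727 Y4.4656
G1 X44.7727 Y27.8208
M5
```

<svg xmlns="http://www.w3.org/2000/svg" width="99.0876mm" height="54.3739mm" viewBox="0 0 99.0876 54.3739">
  <polygon points="79.8312,30.9475 75.2629,19.9186 64.2340,15.3503 53.2051,19.9186 48.6368,30.9475 53.2051,41.9764 64.2340,46.5447 75.2629,41.9764" fill="none" stroke="#ff0000"/>
  <polygon points="27.3673,17.1787 39.8894,18.5412 38.5269,31.0633 26.0048,29.7008" fill="none" stroke="#000000"/>
  <polygon points="42.9027,15.3140 53.8598,10.2563 58.9175,21.2134 47.9604,26.2711" fill="none" stroke="#000000"/>
  <polyline points="33.2797,12.0991 47.1798,11.3552 57.2458,11.8371 22.0342,47.9732" fill="none" stroke="#ff0000"/>
  <polyline points="47.5376,37.3992 65.0046,40.2991 79.5402,43.3984 84.9145,44.0750 74.8975,39.7066" fill="none" stroke="#000000"/>
  <polygon points="44.7727,26.5531 79.3603,26.5531 79.3603,49.9083 44.7727,49.9083" fill="none" stroke="#000000"/>
</svg>

Machine Y-up, SVG Y-down with viewBox height 54.3739, so y_svg = 54.3739 − y_machine; X carries over.

Run 1: the run's S553 means `#ff0000` (score). The run returns to its start, so emit a `<polygon>` with points (Y-flipped): 79.8312,30.9475 75.2629,19.9186 64.2340,15.3503 53.2051,19.9186 48.6368,30.9475 53.2051,41.9764 64.2340,46.5447 75.2629,41.9764.

Run 2: S284 ⇒ engrave layer `#000000`. The run returns to its start, so emit a `<polygon>` with points (Y-flipped): 27.3673,17.1787 39.8894,18.5412 38.5269,31.0633 26.0048,29.7008.

Run 3: S284 ⇒ engrave layer `#000000`. The run returns to its start, so emit a `<polygon>` with points (Y-flipped): 42.9027,15.3140 53.8598,10.2563 58.9175,21.2134 47.9604,26.2711.

Run 4: power S553 maps to stroke `#ff0000` (score). The run is open, so emit a `<polyline>` with points (Y-flipped): 33.2797,12.0991 47.1798,11.3552 57.2458,11.8371 22.0342,47.9732.

Run 5: the run's S284 means `#000000` (engrave). The run is open, so emit a `<polyline>` with points (Y-flipped): 47.5376,37.3992 65.0046,40.2991 79.5402,43.3984 84.9145,44.0750 74.8975,39.7066.

Run 6: S284 ⇒ engrave layer `#000000`. The run returns to its start, so emit a `<polygon>` with points (Y-flipped): 44.7727,26.5531 79.3603,26.5531 79.3603,49.9083 44.7727,49.9083.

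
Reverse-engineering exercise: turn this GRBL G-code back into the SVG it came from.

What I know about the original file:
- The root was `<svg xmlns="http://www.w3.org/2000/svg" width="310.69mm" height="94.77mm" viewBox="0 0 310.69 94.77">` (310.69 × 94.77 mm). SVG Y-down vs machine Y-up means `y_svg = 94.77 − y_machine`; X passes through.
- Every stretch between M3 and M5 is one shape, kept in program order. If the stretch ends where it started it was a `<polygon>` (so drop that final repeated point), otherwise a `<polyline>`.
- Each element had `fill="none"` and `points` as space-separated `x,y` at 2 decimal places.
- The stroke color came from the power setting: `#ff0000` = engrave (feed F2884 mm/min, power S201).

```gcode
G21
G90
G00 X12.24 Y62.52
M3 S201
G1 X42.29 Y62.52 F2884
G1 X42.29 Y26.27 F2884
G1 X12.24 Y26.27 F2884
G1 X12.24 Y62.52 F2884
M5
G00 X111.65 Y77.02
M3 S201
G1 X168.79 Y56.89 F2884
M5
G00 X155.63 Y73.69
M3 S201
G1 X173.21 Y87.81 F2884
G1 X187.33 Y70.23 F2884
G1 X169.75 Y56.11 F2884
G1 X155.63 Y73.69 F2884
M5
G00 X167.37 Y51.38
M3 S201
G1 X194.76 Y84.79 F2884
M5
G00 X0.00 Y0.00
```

Machine Y-up, SVG Y-down with viewBox height 94.77, so y_svg = 94.77 − y_machine; X carries over. Every run uses S201, so all elements get stroke `#ff0000` (engrave).

Run 1: The run returns to its start, so emit a `<polygon>` with points (Y-flipped): 12.24,32.25 42.29,32.25 42.29,68.50 12.24,68.50.

Run 2: The run is open, so emit a `<polyline>` with points (Y-flipped): 111.65,17.75 168.79,37.88.

Run 3: The run returns to its start, so emit a `<polygon>` with points (Y-flipped): 155.63,21.08 173.21,6.96 187.33,24.54 169.75,38.66.

Run 4: The run is open, so emit a `<polyline>` with points (Y-flipped): 167.37,43.39 194.76,9.98.

<svg xmlns="http://www.w3.org/2000/svg" width="310.69mm" height="94.77mm" viewBox="0 0 310.69 94.77">
  <polygon points="12.24,32.25 42.29,32.25 42.29,68.50 12.24,68.50" fill="none" stroke="#ff0000"/>
  <polyline points="111.65,17.75 168.79,37.88" fill="none" stroke="#ff0000"/>
  <polygon points="155.63,21.08 173.21,6.96 187.33,24.54 169.75,38.66" fill="none" stroke="#ff0000"/>
  <polyline points="167.37,43.39 194.76,9.98" fill="none" stroke="#ff0000"/>
</svg>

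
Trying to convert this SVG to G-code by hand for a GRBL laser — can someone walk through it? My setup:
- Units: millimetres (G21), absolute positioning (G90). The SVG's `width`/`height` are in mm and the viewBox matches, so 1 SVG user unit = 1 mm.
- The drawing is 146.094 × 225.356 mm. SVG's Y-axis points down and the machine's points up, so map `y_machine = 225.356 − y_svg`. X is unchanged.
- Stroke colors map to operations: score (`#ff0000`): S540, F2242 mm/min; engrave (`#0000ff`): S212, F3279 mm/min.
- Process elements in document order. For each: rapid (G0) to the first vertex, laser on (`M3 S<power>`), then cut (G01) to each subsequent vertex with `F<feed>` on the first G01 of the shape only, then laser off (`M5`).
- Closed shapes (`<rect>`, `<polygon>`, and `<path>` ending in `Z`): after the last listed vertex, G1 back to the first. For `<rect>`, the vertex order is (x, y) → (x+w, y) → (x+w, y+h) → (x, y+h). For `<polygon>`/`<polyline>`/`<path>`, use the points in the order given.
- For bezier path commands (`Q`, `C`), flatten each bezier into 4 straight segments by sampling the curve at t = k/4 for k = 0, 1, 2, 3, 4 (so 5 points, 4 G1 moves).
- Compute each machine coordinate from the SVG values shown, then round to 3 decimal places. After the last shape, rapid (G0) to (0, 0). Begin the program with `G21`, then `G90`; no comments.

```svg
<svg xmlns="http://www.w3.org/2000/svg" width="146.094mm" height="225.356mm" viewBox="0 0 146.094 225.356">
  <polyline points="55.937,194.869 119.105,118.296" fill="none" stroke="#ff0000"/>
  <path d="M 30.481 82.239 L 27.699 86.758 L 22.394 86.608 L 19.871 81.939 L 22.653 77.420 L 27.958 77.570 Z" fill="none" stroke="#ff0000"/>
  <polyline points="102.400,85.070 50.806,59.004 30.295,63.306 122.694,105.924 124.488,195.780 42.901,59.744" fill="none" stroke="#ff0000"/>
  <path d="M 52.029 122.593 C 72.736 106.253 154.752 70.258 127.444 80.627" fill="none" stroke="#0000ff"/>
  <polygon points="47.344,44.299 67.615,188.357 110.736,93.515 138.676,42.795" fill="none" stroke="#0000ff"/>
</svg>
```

1 u = 1 mm; y_m = 225.356 − y.

[1] `<polyline>` line segment, #ff0000→score S540 F2242: (55.937,30.487) → (119.105,107.060)

[2] `<path>` regular polygon, #ff0000→score S540 F2242: (30.481,143.117) → (27.699,138.598) → (22.394,138.748) → (19.871,143.417) → (22.653,147.936) → (27.958,147.786) → (30.481,143.117) (closed)

[3] `<polyline>` open polyline, #ff0000→score S540 F2242: (102.400,140.286) → (50.806,166.352) → (30.295,162.050) → (122.694,119.432) → (124.488,29.576) → (42.901,165.612)

[4] `<path>` cubic bezier, #0000ff→engrave S212 F3279: (52.029,102.763) → (76.389,117.672) → (107.742,133.762) → (130.093,144.844) → (127.444,144.729)

[5] `<polygon>` closed polygon, #0000ff→engrave S212 F3279: (47.344,181.057) → (67.615,36.999) → (110.736,131.841) → (138.676,182.561) → (47.344,181.057) (closed)

G21
G90
G0 X55.937 Y30.487
M3 S540
G01 X119.105 Y107.060 F2242
M5
G0 X30.481 Y143.117
M3 S540
G01 X27.699 Y138.598 F2242
G01 X22.394 Y138.748
G01 X19.871 Y143.417
G01 X22.653 Y147.936
G01 X27.958 Y147.786
G01 X30.481 Y143.117
M5
G0 X102.400 Y140.286
M3 S540
G01 X50.806 Y166.352 F2242
G01 X30.295 Y162.050
G01 X122.694 Y119.432
G01 X124.488 Y29.576
G01 X42.901 Y165.612
M5
G0 X52.029 Y102.763
M3 S212
G01 X76.389 Y117.672 F3279
G01 X107.742 Y133.762
G01 X130.093 Y144.844
G01 X127.444 Y144.729
M5
G0 X47.344 Y181.057
M3 S212
G01 X67.615 Y36.999 F3279
G01 X110.736 Y131.841
G01 X138.676 Y182.561
G01 X47.344 Y181.057
M5
G0 X0.000 Y0.000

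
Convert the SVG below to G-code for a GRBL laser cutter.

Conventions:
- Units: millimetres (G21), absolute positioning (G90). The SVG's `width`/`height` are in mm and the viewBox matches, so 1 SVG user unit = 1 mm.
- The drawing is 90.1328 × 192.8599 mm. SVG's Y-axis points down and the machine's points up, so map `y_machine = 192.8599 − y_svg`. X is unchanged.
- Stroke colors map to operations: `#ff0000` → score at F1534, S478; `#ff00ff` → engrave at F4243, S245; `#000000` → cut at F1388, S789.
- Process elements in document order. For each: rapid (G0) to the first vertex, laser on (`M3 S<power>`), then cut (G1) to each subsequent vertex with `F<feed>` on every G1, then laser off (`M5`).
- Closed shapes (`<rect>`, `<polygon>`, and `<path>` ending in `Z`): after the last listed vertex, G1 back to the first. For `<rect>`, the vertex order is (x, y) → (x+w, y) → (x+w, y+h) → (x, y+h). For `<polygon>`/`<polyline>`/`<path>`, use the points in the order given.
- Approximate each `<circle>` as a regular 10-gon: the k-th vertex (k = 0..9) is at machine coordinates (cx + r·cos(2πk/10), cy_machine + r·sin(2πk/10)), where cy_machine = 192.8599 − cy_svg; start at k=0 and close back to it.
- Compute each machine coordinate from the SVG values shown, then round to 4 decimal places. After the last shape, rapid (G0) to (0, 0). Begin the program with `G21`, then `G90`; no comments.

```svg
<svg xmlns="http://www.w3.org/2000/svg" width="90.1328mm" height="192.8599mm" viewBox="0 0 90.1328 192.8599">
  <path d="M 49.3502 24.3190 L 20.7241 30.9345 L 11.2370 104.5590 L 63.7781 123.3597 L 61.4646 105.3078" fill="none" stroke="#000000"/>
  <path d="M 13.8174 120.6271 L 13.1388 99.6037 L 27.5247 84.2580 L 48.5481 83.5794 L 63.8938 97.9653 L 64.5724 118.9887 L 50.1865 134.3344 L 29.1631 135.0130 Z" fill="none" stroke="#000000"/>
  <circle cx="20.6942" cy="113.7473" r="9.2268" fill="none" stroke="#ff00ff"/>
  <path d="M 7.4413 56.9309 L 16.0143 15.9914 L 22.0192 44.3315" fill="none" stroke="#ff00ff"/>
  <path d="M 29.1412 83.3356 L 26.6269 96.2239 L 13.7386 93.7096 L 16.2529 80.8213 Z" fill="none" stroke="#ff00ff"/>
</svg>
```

1 u = 1 mm; y_m = 192.8599 − y.

[1] `<path>` open polyline, #000000→cut S789 F1388: (49.3502,168.5409) → (20.7241,161.9254) → (11.2370,88.3009) → (63.7781,69.5002) → (61.4646,87.5521)

[2] `<path>` regular polygon, #000000→cut S789 F1388: (13.8174,72.2328) → (13.1388,93.2562) → (27.5247,108.6019) → (48.5481,109.2805) → (63.8938,94.8946) → (64.5724,73.8712) → (50.1865,58.5255) → (29.1631,57.8469) → (13.8174,72.2328) (closed)

[3] `<circle>` circle, #ff00ff→engrave S245 F4243: (29.9210,79.1126) → (28.1588,84.5360) → (23.5454,87.8878) → (17.8430,87.8878) → (13.2296,84.5360) → (11.4674,79.1126) → (13.2296,73.6892) → (17.8430,70.3374) → (23.5454,70.3374) → (28.1588,73.6892) → (29.9210,79.1126) (closed)

[4] `<path>` open polyline, #ff00ff→engrave S245 F4243: (7.4413,135.9290) → (16.0143,176.8685) → (22.0192,148.5284)

[5] `<path>` regular polygon, #ff00ff→engrave S245 F4243: (29.1412,109.5243) → (26.6269,96.6360) → (13.7386,99.1503) → (16.2529,112.0386) → (29.1412,109.5243) (closed)

G21
G90
G0 X49.3502 Y168.5409
M3 S789
G1 X20.7241 Y161.9254 F1388
G1 X11.2370 Y88.3009 F1388
G1 X63.7781 Y69.5002 F1388
G1 X61.4646 Y87.5521 F1388
M5
G0 X13.8174 Y72.2328
M3 S789
G1 X13.1388 Y93.2562 F1388
G1 X27.5247 Y108.6019 F1388
G1 X48.5481 Y109.2805 F1388
G1 X63.8938 Y94.8946 F1388
G1 X64.5724 Y73.8712 F1388
G1 X50.1865 Y58.5255 F1388
G1 X29.1631 Y57.8469 F1388
G1 X13.8174 Y72.2328 F1388
M5
G0 X29.9210 Y79.1126
M3 S245
G1 X28.1588 Y84.5360 F4243
G1 X23.5454 Y87.8878 F4243
G1 X17.8430 Y87.8878 F4243
G1 X13.2296 Y84.5360 F4243
G1 X11.4674 Y79.1126 F4243
G1 X13.2296 Y73.6892 F4243
G1 X17.8430 Y70.3374 F4243
G1 X23.5454 Y70.3374 F4243
G1 X28.1588 Y73.6892 F4243
G1 X29.9210 Y79.1126 F4243
M5
G0 X7.4413 Y135.9290
M3 S245
G1 X16.0143 Y176.8685 F4243
G1 X22.0192 Y148.5284 F4243
M5
G0 X29.1412 Y109.5243
M3 S245
G1 X26.6269 Y96.6360 F4243
G1 X13.7386 Y99.1503 F4243
G1 X16.2529 Y112.0386 F4243
G1 X29.1412 Y109.5243 F4243
M5
G0 X0.0000 Y0.0000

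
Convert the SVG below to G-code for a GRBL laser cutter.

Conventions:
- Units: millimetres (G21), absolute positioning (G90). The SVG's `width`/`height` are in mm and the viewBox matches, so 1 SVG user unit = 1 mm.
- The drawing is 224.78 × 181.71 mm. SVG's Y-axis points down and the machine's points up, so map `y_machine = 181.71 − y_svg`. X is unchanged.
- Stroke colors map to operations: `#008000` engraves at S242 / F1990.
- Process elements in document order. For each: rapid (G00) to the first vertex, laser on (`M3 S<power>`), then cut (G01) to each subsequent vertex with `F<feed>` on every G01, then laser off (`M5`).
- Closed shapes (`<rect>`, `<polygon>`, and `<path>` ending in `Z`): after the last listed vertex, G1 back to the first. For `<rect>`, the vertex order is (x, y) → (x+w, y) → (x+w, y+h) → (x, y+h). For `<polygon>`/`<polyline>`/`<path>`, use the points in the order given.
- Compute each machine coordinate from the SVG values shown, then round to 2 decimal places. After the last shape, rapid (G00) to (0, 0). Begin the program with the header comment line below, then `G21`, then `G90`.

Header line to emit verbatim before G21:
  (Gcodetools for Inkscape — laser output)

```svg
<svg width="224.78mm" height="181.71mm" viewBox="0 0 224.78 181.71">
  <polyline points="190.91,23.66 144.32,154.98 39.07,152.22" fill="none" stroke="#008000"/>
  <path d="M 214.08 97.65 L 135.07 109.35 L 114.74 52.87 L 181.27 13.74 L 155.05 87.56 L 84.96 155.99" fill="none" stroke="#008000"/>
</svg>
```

(Gcodetools for Inkscape — laser output)
G21
G90
G00 X190.91 Y158.05
M3 S242
G01 X144.32 Y26.73 F1990
G01 X39.07 Y29.49 F1990
M5
G00 X214.08 Y84.06
M3 S242
G01 X135.07 Y72.36 F1990
G01 X114.74 Y128.84 F1990
G01 X181.27 Y167.97 F1990
G01 X155.05 Y94.15 F1990
G01 X84.96 Y25.72 F1990
M5
G00 X0.00 Y0.00

1 u = 1 mm; y_m = 181.71 − y.

[1] `<polyline>` open polyline, #008000→engrave S242 F1990: (190.91,158.05) → (144.32,26.73) → (39.07,29.49)

[2] `<path>` open polyline, #008000→engrave S242 F1990: (214.08,84.06) → (135.07,72.36) → (114.74,128.84) → (181.27,167.97) → (155.05,94.15) → (84.96,25.72)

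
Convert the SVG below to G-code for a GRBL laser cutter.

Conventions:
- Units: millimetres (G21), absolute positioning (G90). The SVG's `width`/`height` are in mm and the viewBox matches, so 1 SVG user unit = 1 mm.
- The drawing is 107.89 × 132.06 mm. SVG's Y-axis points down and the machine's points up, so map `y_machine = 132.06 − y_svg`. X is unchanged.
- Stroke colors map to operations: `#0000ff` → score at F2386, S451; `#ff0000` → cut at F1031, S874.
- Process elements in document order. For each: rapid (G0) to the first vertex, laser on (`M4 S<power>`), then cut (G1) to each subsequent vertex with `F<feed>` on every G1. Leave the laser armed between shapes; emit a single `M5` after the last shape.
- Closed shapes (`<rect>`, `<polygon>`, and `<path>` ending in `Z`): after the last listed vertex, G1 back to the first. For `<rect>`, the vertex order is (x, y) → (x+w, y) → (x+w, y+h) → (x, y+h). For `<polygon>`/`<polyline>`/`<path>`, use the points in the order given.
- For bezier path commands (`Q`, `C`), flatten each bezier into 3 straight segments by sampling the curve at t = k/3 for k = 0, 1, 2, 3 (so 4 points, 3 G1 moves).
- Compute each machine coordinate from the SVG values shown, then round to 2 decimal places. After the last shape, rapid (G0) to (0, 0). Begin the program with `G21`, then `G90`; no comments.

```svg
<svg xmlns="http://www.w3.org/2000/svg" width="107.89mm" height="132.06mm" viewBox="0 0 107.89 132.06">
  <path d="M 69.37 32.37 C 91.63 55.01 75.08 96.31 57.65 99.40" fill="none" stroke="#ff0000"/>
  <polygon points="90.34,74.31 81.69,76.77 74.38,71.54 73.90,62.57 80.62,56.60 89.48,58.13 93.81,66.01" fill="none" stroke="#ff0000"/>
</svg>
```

G21
G90
G0 X69.37 Y99.69
M4 S874
G1 X80.10 Y72.94 F1031
G1 X73.38 Y46.38 F1031
G1 X57.65 Y32.66 F1031
G0 X90.34 Y57.75
M4 S874
G1 X81.69 Y55.29 F1031
G1 X74.38 Y60.52 F1031
G1 X73.90 Y69.49 F1031
G1 X80.62 Y75.46 F1031
G1 X89.48 Y73.93 F1031
G1 X93.81 Y66.05 F1031
G1 X90.34 Y57.75 F1031
M5
G0 X0.00 Y0.00

viewBox `0 0 107.89 132.06` with mm width/height → 1 unit = 1 mm. Flip: y_m = 132.06 − y_svg.

**Shape 1** — `<path>` cubic bezier, stroke `#ff0000` → cut (S874, F1031). Control points (SVG): P0=(69.37,32.37), P1=(91.63,55.01), P2=(75.08,96.31), P3=(57.65,99.40); sampled at t=k/3. Machine vertices: (69.37,99.69) → (80.10,72.94) → (73.38,46.38) → (57.65,32.66). Open path.

**Shape 2** — `<polygon>` regular polygon, stroke `#ff0000` → cut (S874, F1031). Machine vertices: (90.34,57.75) → (81.69,55.29) → (74.38,60.52) → (73.90,69.49) → (80.62,75.46) → (89.48,73.93) → (93.81,66.05) → (90.34,57.75). Closed: final G1 returns to the first vertex.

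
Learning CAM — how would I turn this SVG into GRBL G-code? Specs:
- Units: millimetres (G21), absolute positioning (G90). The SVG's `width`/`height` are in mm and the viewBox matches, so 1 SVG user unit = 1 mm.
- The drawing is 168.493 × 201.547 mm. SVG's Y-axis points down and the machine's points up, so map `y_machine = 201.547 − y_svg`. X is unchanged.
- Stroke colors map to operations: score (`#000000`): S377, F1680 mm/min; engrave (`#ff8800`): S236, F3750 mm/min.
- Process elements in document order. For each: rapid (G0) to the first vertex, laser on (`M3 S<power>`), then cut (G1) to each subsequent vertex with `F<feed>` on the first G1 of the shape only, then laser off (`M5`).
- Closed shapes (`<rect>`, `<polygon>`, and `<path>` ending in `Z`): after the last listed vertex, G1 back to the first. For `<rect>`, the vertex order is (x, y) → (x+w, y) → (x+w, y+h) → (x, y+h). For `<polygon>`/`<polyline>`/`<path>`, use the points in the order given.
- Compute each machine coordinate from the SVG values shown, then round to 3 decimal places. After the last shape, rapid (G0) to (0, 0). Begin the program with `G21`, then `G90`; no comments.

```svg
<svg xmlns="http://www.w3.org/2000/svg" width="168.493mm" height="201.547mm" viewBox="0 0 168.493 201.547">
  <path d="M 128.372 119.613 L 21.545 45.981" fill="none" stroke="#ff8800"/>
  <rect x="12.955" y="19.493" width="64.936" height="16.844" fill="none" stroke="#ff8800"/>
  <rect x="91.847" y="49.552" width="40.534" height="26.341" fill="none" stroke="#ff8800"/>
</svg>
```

G21
G90
G0 X128.372 Y81.934
M3 S236
G1 X21.545 Y155.566 F3750
M5
G0 X12.955 Y182.054
M3 S236
G1 X77.891 Y182.054 F3750
G1 X77.891 Y165.210
G1 X12.955 Y165.210
G1 X12.955 Y182.054
M5
G0 X91.847 Y151.995
M3 S236
G1 X132.381 Y151.995 F3750
G1 X132.381 Y125.654
G1 X91.847 Y125.654
G1 X91.847 Y151.995
M5
G0 X0.000 Y0.000

viewBox `0 0 168.493 201.547` with mm width/height → 1 unit = 1 mm. Flip: y_m = 201.547 − y_svg.

**Shape 1** — `<path>` line segment, stroke `#ff8800` → engrave (S236, F3750). Machine vertices: (128.372,81.934) → (21.545,155.566). Open path.

**Shape 2** — `<rect>` rectangle, stroke `#ff8800` → engrave (S236, F3750). Machine vertices: (12.955,182.054) → (77.891,182.054) → (77.891,165.210) → (12.955,165.210) → (12.955,182.054). Closed: final G1 returns to the first vertex.

**Shape 3** — `<rect>` rectangle, stroke `#ff8800` → engrave (S236, F3750). Machine vertices: (91.847,151.995) → (132.381,151.995) → (132.381,125.654) → (91.847,125.654) → (91.847,151.995). Closed: final G1 returns to the first vertex.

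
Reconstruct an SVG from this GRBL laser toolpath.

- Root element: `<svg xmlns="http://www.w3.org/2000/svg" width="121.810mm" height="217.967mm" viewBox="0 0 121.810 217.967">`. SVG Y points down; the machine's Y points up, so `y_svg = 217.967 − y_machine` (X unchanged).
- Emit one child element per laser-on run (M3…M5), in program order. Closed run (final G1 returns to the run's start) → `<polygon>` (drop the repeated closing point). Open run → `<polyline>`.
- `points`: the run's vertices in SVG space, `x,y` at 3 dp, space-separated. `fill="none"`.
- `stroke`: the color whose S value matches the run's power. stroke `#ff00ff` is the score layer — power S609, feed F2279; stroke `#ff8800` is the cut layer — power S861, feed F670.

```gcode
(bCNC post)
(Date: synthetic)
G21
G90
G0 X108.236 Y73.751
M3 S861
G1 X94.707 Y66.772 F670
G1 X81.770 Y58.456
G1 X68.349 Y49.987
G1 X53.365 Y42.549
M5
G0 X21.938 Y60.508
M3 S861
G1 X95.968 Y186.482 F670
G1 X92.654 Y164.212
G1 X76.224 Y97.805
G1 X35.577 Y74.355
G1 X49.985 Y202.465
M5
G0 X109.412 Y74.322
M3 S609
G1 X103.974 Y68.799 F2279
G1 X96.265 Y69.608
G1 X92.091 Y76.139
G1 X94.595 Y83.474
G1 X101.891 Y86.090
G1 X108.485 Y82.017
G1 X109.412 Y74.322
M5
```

y_svg = 217.967 − y_m.

[1] S861→`#ff8800` (cut); open run; points: 108.236,144.216 94.707,151.195 81.770,159.511 68.349,167.980 53.365,175.418

[2] S861→`#ff8800` (cut); open run; points: 21.938,157.459 95.968,31.485 92.654,53.755 76.224,120.162 35.577,143.612 49.985,15.502

[3] S609→`#ff00ff` (score); closed run; points: 109.412,143.645 103.974,149.168 96.265,148.359 92.091,141.828 94.595,134.493 101.891,131.877 108.485,135.950

<svg xmlns="http://www.w3.org/2000/svg" width="121.810mm" height="217.967mm" viewBox="0 0 121.810 217.967">
  <polyline points="108.236,144.216 94.707,151.195 81.770,159.511 68.349,167.980 53.365,175.418" fill="none" stroke="#ff8800"/>
  <polyline points="21.938,157.459 95.968,31.485 92.654,53.755 76.224,120.162 35.577,143.612 49.985,15.502" fill="none" stroke="#ff8800"/>
  <polygon points="109.412,143.645 103.974,149.168 96.265,148.359 92.091,141.828 94.595,134.493 101.891,131.877 108.485,135.950" fill="none" stroke="#ff00ff"/>
</svg>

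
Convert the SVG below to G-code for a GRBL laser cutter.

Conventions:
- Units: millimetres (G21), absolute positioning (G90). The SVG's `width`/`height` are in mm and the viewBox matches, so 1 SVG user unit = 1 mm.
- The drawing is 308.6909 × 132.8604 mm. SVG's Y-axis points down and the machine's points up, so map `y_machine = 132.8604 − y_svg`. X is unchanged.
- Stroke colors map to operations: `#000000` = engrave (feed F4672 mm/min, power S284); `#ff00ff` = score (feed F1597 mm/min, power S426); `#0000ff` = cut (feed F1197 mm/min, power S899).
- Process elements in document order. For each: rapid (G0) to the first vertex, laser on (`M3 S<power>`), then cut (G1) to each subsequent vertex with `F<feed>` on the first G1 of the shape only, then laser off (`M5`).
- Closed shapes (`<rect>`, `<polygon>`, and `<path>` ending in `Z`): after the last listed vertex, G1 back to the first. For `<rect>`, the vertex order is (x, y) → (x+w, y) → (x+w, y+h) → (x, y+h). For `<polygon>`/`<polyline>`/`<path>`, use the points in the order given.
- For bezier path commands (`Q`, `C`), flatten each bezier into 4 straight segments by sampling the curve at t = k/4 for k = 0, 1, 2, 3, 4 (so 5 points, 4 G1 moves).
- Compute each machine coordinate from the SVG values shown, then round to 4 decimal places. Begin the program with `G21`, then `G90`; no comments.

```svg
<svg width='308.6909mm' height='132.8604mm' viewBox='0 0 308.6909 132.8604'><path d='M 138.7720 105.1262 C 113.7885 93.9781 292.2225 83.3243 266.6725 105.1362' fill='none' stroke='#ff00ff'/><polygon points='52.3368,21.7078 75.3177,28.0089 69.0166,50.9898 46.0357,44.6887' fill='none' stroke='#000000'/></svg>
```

G21
G90
G0 X138.7720 Y27.7342
M3 S426
G1 X151.8095 Y35.5030 F1597
G1 X202.9347 Y40.0892
G1 X253.9536 Y38.4954
G1 X266.6725 Y27.7242
M5
G0 X52.3368 Y111.1526
M3 S284
G1 X75.3177 Y104.8515 F4672
G1 X69.0166 Y81.8706
G1 X46.0357 Y88.1717
G1 X52.3368 Y111.1526
M5

viewBox `0 0 308.6909 132.8604` with mm width/height → 1 unit = 1 mm. Flip: y_m = 132.8604 − y_svg.

**Shape 1** — `<path>` cubic bezier, stroke `#ff00ff` → score (S426, F1597). Control points (SVG): P0=(138.7720,105.1262), P1=(113.7885,93.9781), P2=(292.2225,83.3243), P3=(266.6725,105.1362); sampled at t=k/4. Machine vertices: (138.7720,27.7342) → (151.8095,35.5030) → (202.9347,40.0892) → (253.9536,38.4954) → (266.6725,27.7242). Open path.

**Shape 2** — `<polygon>` regular polygon, stroke `#000000` → engrave (S284, F4672). Machine vertices: (52.3368,111.1526) → (75.3177,104.8515) → (69.0166,81.8706) → (46.0357,88.1717) → (52.3368,111.1526). Closed: final G1 returns to the first vertex.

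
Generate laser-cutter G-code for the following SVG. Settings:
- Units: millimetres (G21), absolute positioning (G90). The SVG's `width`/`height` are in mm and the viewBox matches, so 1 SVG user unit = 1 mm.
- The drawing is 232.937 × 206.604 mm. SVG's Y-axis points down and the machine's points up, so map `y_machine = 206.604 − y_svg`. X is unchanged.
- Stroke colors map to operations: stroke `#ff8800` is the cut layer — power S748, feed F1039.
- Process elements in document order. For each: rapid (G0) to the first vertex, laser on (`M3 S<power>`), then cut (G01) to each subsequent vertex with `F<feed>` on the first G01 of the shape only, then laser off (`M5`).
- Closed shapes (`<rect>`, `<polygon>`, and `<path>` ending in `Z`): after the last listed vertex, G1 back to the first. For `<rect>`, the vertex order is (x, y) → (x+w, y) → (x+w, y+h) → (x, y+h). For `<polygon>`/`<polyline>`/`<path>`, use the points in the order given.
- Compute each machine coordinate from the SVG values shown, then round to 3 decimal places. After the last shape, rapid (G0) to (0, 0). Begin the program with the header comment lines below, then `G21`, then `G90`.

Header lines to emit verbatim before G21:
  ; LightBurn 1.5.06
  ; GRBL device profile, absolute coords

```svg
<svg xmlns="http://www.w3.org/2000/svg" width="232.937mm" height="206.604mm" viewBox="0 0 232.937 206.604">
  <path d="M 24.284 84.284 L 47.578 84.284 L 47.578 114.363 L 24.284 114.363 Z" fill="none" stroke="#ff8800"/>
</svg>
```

1 u = 1 mm; y_m = 206.604 − y.

[1] `<path>` rectangle, #ff8800→cut S748 F1039: (24.284,122.320) → (47.578,122.320) → (47.578,92.241) → (24.284,92.241) → (24.284,122.320) (closed)

; LightBurn 1.5.06
; GRBL device profile, absolute coords
G21
G90
G0 X24.284 Y122.320
M3 S748
G01 X47.578 Y122.320 F1039
G01 X47.578 Y92.241
G01 X24.284 Y92.241
G01 X24.284 Y122.320
M5
G0 X0.000 Y0.000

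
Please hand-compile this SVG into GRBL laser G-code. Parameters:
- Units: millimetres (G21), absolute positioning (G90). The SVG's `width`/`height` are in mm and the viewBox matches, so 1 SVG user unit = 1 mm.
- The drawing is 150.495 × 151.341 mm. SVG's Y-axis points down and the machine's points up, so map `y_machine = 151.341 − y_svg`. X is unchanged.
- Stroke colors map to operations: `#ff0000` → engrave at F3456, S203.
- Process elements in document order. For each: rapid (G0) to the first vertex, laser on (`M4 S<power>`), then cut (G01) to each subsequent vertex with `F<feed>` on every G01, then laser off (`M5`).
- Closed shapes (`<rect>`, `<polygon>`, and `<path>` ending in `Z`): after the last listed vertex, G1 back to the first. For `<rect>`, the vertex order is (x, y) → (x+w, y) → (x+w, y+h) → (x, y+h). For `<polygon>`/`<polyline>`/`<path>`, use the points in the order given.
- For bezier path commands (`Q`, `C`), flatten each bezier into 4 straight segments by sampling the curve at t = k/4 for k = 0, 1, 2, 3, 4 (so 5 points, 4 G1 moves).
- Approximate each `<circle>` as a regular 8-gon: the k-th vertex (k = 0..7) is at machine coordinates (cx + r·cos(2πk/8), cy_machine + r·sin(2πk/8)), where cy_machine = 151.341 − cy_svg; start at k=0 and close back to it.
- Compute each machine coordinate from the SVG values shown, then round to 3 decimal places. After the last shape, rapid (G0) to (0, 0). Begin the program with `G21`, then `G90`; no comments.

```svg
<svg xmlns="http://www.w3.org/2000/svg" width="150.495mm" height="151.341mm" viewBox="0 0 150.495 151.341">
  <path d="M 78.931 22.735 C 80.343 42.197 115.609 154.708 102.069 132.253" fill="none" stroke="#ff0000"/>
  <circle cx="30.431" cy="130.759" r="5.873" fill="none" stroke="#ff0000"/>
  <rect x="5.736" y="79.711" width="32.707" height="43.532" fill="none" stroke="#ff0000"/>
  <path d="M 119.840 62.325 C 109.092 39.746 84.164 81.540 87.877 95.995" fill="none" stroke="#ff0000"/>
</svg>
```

Since the viewBox matches the mm dimensions, user units are millimetres directly. The only transform is the Y-flip y_m = 151.341 − y_svg.

Shape 1 is a cubic bezier drawn with `<path>`. Its stroke #ff0000 means engrave at S203, F3456. After flipping Y the toolpath is (78.931,128.606) → (85.046,100.126) → (96.107,58.128) → (104.364,23.990) → (102.069,19.088).

Shape 2 is a circle drawn with `<circle>`. Its stroke #ff0000 means engrave at S203, F3456. After flipping Y the toolpath is (36.304,20.582) → (34.584,24.735) → (30.431,26.455) → (26.278,24.735) → (24.558,20.582) → (26.278,16.429) → (30.431,14.709) → (34.584,16.429) → (36.304,20.582), returning to the start.

Shape 3 is a rectangle drawn with `<rect>`. Its stroke #ff0000 means engrave at S203, F3456. After flipping Y the toolpath is (5.736,71.630) → (38.443,71.630) → (38.443,28.098) → (5.736,28.098) → (5.736,71.630), returning to the start.

Shape 4 is a cubic bezier drawn with `<path>`. Its stroke #ff0000 means engrave at S203, F3456. After flipping Y the toolpath is (119.840,89.016) → (109.789,95.313) → (98.436,86.069) → (89.793,69.880) → (87.877,55.346).

G21
G90
G0 X78.931 Y128.606
M4 S203
G01 X85.046 Y100.126 F3456
G01 X96.107 Y58.128 F3456
G01 X104.364 Y23.990 F3456
G01 X102.069 Y19.088 F3456
M5
G0 X36.304 Y20.582
M4 S203
G01 X34.584 Y24.735 F3456
G01 X30.431 Y26.455 F3456
G01 X26.278 Y24.735 F3456
G01 X24.558 Y20.582 F3456
G01 X26.278 Y16.429 F3456
G01 X30.431 Y14.709 F3456
G01 X34.584 Y16.429 F3456
G01 X36.304 Y20.582 F3456
M5
G0 X5.736 Y71.630
M4 S203
G01 X38.443 Y71.630 F3456
G01 X38.443 Y28.098 F3456
G01 X5.736 Y28.098 F3456
G01 X5.736 Y71.630 F3456
M5
G0 X119.840 Y89.016
M4 S203
G01 X109.789 Y95.313 F3456
G01 X98.436 Y86.069 F3456
G01 X89.793 Y69.880 F3456
G01 X87.877 Y55.346 F3456
M5
G0 X0.000 Y0.000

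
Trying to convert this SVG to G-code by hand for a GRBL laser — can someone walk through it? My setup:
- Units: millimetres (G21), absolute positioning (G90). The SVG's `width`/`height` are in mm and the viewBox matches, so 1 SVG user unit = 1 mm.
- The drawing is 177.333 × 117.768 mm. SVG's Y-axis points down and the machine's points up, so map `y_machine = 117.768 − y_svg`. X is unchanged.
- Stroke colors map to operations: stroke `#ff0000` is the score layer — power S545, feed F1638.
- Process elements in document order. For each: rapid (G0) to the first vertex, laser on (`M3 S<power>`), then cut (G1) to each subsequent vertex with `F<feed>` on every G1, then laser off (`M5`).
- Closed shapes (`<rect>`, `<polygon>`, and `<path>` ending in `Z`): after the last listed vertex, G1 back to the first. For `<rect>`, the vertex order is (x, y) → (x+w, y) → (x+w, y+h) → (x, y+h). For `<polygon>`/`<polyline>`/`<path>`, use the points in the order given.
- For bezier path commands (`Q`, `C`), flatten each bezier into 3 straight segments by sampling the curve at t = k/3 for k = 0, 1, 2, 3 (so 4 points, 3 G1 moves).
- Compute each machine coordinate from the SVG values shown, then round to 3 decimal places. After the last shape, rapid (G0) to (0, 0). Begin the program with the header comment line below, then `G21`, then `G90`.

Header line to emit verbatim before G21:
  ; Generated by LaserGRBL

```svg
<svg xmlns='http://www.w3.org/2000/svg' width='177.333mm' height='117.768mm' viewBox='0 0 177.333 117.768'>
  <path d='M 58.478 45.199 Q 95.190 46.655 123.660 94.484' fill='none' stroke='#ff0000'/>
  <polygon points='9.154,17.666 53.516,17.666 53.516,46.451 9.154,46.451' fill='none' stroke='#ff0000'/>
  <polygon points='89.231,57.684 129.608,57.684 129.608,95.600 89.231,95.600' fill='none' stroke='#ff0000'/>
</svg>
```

1 u = 1 mm; y_m = 117.768 − y.

[1] `<path>` quadratic bezier, #ff0000→score S545 F1638: (58.478,72.569) → (82.037,66.446) → (103.764,50.017) → (123.660,23.284)

[2] `<polygon>` rectangle, #ff0000→score S545 F1638: (9.154,100.102) → (53.516,100.102) → (53.516,71.317) → (9.154,71.317) → (9.154,100.102) (closed)

[3] `<polygon>` rectangle, #ff0000→score S545 F1638: (89.231,60.084) → (129.608,60.084) → (129.608,22.168) → (89.231,22.168) → (89.231,60.084) (closed)

; Generated by LaserGRBL
G21
G90
G0 X58.478 Y72.569
M3 S545
G1 X82.037 Y66.446 F1638
G1 X103.764 Y50.017 F1638
G1 X123.660 Y23.284 F1638
M5
G0 X9.154 Y100.102
M3 S545
G1 X53.516 Y100.102 F1638
G1 X53.516 Y71.317 F1638
G1 X9.154 Y71.317 F1638
G1 X9.154 Y100.102 F1638
M5
G0 X89.231 Y60.084
M3 S545
G1 X129.608 Y60.084 F1638
G1 X129.608 Y22.168 F1638
G1 X89.231 Y22.168 F1638
G1 X89.231 Y60.084 F1638
M5
G0 X0.000 Y0.000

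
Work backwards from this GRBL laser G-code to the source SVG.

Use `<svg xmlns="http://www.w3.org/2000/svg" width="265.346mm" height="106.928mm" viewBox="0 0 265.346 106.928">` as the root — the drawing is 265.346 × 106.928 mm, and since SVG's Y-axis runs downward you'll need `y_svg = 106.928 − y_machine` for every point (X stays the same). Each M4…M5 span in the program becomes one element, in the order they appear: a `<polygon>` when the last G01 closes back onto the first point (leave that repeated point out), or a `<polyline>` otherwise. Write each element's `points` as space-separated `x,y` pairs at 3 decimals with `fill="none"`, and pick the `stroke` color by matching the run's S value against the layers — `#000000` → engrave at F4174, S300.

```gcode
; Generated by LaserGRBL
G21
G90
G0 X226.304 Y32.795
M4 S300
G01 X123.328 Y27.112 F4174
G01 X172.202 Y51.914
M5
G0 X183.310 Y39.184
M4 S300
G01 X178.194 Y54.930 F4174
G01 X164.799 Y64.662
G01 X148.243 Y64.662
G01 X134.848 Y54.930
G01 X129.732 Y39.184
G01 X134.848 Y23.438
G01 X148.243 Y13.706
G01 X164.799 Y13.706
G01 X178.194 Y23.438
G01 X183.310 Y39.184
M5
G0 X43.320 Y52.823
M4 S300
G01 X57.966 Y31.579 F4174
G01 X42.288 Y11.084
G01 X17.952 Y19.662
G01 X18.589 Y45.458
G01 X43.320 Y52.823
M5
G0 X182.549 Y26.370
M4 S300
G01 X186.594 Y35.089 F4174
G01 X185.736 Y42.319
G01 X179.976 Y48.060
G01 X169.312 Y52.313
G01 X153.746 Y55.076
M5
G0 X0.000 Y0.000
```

<svg xmlns="http://www.w3.org/2000/svg" width="265.346mm" height="106.928mm" viewBox="0 0 265.346 106.928">
  <polyline points="226.304,74.133 123.328,79.816 172.202,55.014" fill="none" stroke="#000000"/>
  <polygon points="183.310,67.744 178.194,51.998 164.799,42.266 148.243,42.266 134.848,51.998 129.732,67.744 134.848,83.490 148.243,93.222 164.799,93.222 178.194,83.490" fill="none" stroke="#000000"/>
  <polygon points="43.320,54.105 57.966,75.349 42.288,95.844 17.952,87.266 18.589,61.470" fill="none" stroke="#000000"/>
  <polyline points="182.549,80.558 186.594,71.839 185.736,64.609 179.976,58.868 169.312,54.615 153.746,51.852" fill="none" stroke="#000000"/>
</svg>

Each laser-on run becomes one SVG element. Flip Y back into SVG space with y_svg = 106.928 − y_machine. Every run uses S300, so all elements get stroke `#000000` (engrave).

Run 1: The run is open, so emit a `<polyline>` with points (Y-flipped): 226.304,74.133 123.328,79.816 172.202,55.014.

Run 2: The run returns to its start, so emit a `<polygon>` with points (Y-flipped): 183.310,67.744 178.194,51.998 164.799,42.266 148.243,42.266 134.848,51.998 129.732,67.744 134.848,83.490 148.243,93.222 164.799,93.222 178.194,83.490.

Run 3: The run returns to its start, so emit a `<polygon>` with points (Y-flipped): 43.320,54.105 57.966,75.349 42.288,95.844 17.952,87.266 18.589,61.470.

Run 4: The run is open, so emit a `<polyline>` with points (Y-flipped): 182.549,80.558 186.594,71.839 185.736,64.609 179.976,58.868 169.312,54.615 153.746,51.852.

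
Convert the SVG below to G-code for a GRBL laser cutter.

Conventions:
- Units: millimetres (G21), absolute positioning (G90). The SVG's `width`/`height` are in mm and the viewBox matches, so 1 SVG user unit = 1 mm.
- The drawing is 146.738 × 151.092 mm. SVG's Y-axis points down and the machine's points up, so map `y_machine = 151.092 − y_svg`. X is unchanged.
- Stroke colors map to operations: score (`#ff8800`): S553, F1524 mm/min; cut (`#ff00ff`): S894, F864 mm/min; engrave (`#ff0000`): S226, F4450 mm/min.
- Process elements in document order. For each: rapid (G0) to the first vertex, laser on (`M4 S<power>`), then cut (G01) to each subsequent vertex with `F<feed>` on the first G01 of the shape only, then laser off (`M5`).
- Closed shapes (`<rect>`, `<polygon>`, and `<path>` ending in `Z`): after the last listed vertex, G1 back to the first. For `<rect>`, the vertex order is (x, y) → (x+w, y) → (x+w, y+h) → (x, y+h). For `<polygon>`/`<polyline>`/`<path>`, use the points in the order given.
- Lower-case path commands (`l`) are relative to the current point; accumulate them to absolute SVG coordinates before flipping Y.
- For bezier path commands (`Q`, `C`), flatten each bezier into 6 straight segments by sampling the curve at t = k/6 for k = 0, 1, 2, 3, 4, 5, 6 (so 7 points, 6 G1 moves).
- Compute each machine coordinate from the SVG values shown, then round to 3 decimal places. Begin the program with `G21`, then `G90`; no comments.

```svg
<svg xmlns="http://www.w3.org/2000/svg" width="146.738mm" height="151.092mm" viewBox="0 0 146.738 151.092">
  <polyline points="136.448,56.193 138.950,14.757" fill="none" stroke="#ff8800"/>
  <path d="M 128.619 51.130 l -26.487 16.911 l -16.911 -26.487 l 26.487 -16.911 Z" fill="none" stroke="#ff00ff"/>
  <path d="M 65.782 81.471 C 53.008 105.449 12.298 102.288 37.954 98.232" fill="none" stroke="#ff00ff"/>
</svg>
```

G21
G90
G0 X136.448 Y94.899
M4 S553
G01 X138.950 Y136.335 F1524
M5
G0 X128.619 Y99.962
M4 S894
G01 X102.132 Y83.051 F864
G01 X85.221 Y109.538
G01 X111.708 Y126.449
G01 X128.619 Y99.962
M5
G0 X65.782 Y69.621
M4 S894
G01 X57.504 Y59.772 F864
G01 X47.189 Y53.717
G01 X37.457 Y50.728
G01 X30.927 Y50.074
G01 X30.220 Y51.028
G01 X37.954 Y52.860
M5

1 u = 1 mm; y_m = 151.092 − y.

[1] `<polyline>` line segment, #ff8800→score S553 F1524: (136.448,94.899) → (138.950,136.335)

[2] `<path>` regular polygon, #ff00ff→cut S894 F864: (128.619,99.962) → (102.132,83.051) → (85.221,109.538) → (111.708,126.449) → (128.619,99.962) (closed)

[3] `<path>` cubic bezier, #ff00ff→cut S894 F864: (65.782,69.621) → (57.504,59.772) → (47.189,53.717) → (37.457,50.728) → (30.927,50.074) → (30.220,51.028) → (37.954,52.860)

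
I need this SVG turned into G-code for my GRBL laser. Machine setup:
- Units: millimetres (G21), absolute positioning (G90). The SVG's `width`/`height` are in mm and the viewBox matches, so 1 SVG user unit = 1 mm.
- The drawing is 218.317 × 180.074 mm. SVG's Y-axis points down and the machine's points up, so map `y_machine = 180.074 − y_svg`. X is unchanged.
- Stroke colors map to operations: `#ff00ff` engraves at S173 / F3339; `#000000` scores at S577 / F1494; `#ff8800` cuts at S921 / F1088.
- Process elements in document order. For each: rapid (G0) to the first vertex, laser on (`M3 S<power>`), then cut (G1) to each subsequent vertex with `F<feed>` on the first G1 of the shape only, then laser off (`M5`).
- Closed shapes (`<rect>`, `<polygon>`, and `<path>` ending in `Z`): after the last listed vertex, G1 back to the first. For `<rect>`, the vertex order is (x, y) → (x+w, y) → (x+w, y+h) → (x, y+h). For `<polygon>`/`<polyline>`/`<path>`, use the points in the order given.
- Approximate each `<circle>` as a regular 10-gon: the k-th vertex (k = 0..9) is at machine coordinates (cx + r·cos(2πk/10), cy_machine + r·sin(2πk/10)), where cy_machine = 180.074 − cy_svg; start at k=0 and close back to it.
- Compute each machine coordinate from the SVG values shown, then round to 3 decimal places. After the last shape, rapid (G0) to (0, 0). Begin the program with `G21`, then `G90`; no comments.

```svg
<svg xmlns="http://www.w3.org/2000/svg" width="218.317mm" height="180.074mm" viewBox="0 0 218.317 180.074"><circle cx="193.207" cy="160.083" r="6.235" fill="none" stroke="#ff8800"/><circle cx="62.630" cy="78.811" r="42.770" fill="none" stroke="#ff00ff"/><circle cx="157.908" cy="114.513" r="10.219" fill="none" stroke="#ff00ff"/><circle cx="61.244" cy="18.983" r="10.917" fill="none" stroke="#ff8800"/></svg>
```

G21
G90
G0 X199.442 Y19.991
M3 S921
G1 X198.251 Y23.656 F1088
G1 X195.134 Y25.921
G1 X191.280 Y25.921
G1 X188.163 Y23.656
G1 X186.972 Y19.991
G1 X188.163 Y16.326
G1 X191.280 Y14.061
G1 X195.134 Y14.061
G1 X198.251 Y16.326
G1 X199.442 Y19.991
M5
G0 X105.400 Y101.263
M3 S173
G1 X97.232 Y126.403 F3339
G1 X75.847 Y141.940
G1 X49.413 Y141.940
G1 X28.028 Y126.403
G1 X19.860 Y101.263
G1 X28.028 Y76.123
G1 X49.413 Y60.586
G1 X75.847 Y60.586
G1 X97.232 Y76.123
G1 X105.400 Y101.263
M5
G0 X168.127 Y65.561
M3 S173
G1 X166.175 Y71.568 F3339
G1 X161.066 Y75.280
G1 X154.750 Y75.280
G1 X149.641 Y71.568
G1 X147.689 Y65.561
G1 X149.641 Y59.554
G1 X154.750 Y55.842
G1 X161.066 Y55.842
G1 X166.175 Y59.554
G1 X168.127 Y65.561
M5
G0 X72.161 Y161.091
M3 S921
G1 X70.076 Y167.508 F1088
G1 X64.618 Y171.474
G1 X57.870 Y171.474
G1 X52.412 Y167.508
G1 X50.327 Y161.091
G1 X52.412 Y154.674
G1 X57.870 Y150.708
G1 X64.618 Y150.708
G1 X70.076 Y154.674
G1 X72.161 Y161.091
M5
G0 X0.000 Y0.000

Since the viewBox matches the mm dimensions, user units are millimetres directly. The only transform is the Y-flip y_m = 180.074 − y_svg.

Shape 1 is a circle drawn with `<circle>`. Its stroke #ff8800 means cut at S921, F1088. After flipping Y the toolpath is (199.442,19.991) → (198.251,23.656) → (195.134,25.921) → (191.280,25.921) → (188.163,23.656) → (186.972,19.991) → (188.163,16.326) → (191.280,14.061) → (195.134,14.061) → (198.251,16.326) → (199.442,19.991), returning to the start.

Shape 2 is a circle drawn with `<circle>`. Its stroke #ff00ff means engrave at S173, F3339. After flipping Y the toolpath is (105.400,101.263) → (97.232,126.403) → (75.847,141.940) → (49.413,141.940) → (28.028,126.403) → (19.860,101.263) → (28.028,76.123) → (49.413,60.586) → (75.847,60.586) → (97.232,76.123) → (105.400,101.263), returning to the start.

Shape 3 is a circle drawn with `<circle>`. Its stroke #ff00ff means engrave at S173, F3339. After flipping Y the toolpath is (168.127,65.561) → (166.175,71.568) → (161.066,75.280) → (154.750,75.280) → (149.641,71.568) → (147.689,65.561) → (149.641,59.554) → (154.750,55.842) → (161.066,55.842) → (166.175,59.554) → (168.127,65.561), returning to the start.

Shape 4 is a circle drawn with `<circle>`. Its stroke #ff8800 means cut at S921, F1088. After flipping Y the toolpath is (72.161,161.091) → (70.076,167.508) → (64.618,171.474) → (57.870,171.474) → (52.412,167.508) → (50.327,161.091) → (52.412,154.674) → (57.870,150.708) → (64.618,150.708) → (70.076,154.674) → (72.161,161.091), returning to the start.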